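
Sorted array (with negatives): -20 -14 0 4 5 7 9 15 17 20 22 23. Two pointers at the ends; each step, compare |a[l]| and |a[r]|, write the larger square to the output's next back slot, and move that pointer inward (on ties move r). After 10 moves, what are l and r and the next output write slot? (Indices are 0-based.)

l=2, r=3, next write slot=1

[0,11] |-20|<=|23| out[11]=529 → r--
[0,10] |-20|<=|22| out[10]=484 → r--
[0,9] |-20|<=|20| out[9]=400 → r--
[0,8] |-20|>|17| out[8]=400 → l++
[1,8] |-14|<=|17| out[7]=289 → r--
[1,7] |-14|<=|15| out[6]=225 → r--
[1,6] |-14|>|9| out[5]=196 → l++
[2,6] |0|<=|9| out[4]=81 → r--
[2,5] |0|<=|7| out[3]=49 → r--
[2,4] |0|<=|5| out[2]=25 → r--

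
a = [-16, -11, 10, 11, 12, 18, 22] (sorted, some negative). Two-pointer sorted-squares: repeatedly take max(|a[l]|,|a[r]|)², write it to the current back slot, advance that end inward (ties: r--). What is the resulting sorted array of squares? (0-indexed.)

l=0 r=6: |-16|<=|22| out[6]=484, r--
l=0 r=5: |-16|<=|18| out[5]=324, r--
l=0 r=4: |-16|>|12| out[4]=256, l++
l=1 r=4: |-11|<=|12| out[3]=144, r--
l=1 r=3: |-11|<=|11| out[2]=121, r--
l=1 r=2: |-11|>|10| out[1]=121, l++
l=2 r=2: |10|<=|10| out[0]=100, r--

[100, 121, 121, 144, 256, 324, 484]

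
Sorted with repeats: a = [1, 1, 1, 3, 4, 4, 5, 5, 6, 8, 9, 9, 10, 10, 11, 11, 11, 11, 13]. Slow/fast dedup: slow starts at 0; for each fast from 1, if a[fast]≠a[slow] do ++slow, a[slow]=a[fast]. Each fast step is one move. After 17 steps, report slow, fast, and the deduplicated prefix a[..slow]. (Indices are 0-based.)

(s=0,f=1) a[fast]=1=a[slow] dup → fast++
(s=0,f=2) a[fast]=1=a[slow] dup → fast++
(s=0,f=3) a[fast]=3≠a[slow]=1 write a[1]=3 → slow++,fast++
(s=1,f=4) a[fast]=4≠a[slow]=3 write a[2]=4 → slow++,fast++
(s=2,f=5) a[fast]=4=a[slow] dup → fast++
(s=2,f=6) a[fast]=5≠a[slow]=4 write a[3]=5 → slow++,fast++
(s=3,f=7) a[fast]=5=a[slow] dup → fast++
(s=3,f=8) a[fast]=6≠a[slow]=5 write a[4]=6 → slow++,fast++
(s=4,f=9) a[fast]=8≠a[slow]=6 write a[5]=8 → slow++,fast++
(s=5,f=10) a[fast]=9≠a[slow]=8 write a[6]=9 → slow++,fast++
(s=6,f=11) a[fast]=9=a[slow] dup → fast++
(s=6,f=12) a[fast]=10≠a[slow]=9 write a[7]=10 → slow++,fast++
(s=7,f=13) a[fast]=10=a[slow] dup → fast++
(s=7,f=14) a[fast]=11≠a[slow]=10 write a[8]=11 → slow++,fast++
(s=8,f=15) a[fast]=11=a[slow] dup → fast++
(s=8,f=16) a[fast]=11=a[slow] dup → fast++
(s=8,f=17) a[fast]=11=a[slow] dup → fast++

slow=8, fast=18, prefix=[1, 3, 4, 5, 6, 8, 9, 10, 11]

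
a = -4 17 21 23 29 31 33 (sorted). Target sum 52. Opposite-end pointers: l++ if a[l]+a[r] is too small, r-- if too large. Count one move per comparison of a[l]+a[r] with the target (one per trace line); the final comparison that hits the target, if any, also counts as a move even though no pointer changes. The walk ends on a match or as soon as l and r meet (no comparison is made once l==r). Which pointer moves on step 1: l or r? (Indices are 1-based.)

l

[1,7] -4+33=29 <52 → l++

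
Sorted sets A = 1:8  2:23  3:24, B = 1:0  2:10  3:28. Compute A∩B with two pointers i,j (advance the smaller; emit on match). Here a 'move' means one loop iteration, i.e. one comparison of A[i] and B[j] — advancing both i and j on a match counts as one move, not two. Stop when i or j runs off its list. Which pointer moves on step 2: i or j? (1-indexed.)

i

[i=1,j=1] 8>0 → j++
[i=1,j=2] 8<10 → i++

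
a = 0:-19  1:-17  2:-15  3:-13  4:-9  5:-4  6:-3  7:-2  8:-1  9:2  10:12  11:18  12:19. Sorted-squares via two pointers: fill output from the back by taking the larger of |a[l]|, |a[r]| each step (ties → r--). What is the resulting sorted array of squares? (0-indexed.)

[1, 4, 4, 9, 16, 81, 144, 169, 225, 289, 324, 361, 361]

[0,12] |-19|<=|19| out[12]=361 → r--
[0,11] |-19|>|18| out[11]=361 → l++
[1,11] |-17|<=|18| out[10]=324 → r--
[1,10] |-17|>|12| out[9]=289 → l++
[2,10] |-15|>|12| out[8]=225 → l++
[3,10] |-13|>|12| out[7]=169 → l++
[4,10] |-9|<=|12| out[6]=144 → r--
[4,9] |-9|>|2| out[5]=81 → l++
[5,9] |-4|>|2| out[4]=16 → l++
[6,9] |-3|>|2| out[3]=9 → l++
[7,9] |-2|<=|2| out[2]=4 → r--
[7,8] |-2|>|-1| out[1]=4 → l++
[8,8] |-1|<=|-1| out[0]=1 → r--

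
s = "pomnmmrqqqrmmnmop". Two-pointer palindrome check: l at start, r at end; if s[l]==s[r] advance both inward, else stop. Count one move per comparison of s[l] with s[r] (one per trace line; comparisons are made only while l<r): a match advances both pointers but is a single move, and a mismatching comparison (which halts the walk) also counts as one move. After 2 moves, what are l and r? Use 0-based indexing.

l=0 r=16: 'p'=='p', l++,r--
l=1 r=15: 'o'=='o', l++,r--

l=2, r=14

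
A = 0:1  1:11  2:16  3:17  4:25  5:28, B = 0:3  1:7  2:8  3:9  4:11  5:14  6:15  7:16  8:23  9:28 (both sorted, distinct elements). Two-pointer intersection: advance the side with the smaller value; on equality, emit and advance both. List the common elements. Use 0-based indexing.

intersection = [11, 16, 28]

i=0 j=0: 1<3, i++
i=1 j=0: 11>3, j++
i=1 j=1: 11>7, j++
i=1 j=2: 11>8, j++
i=1 j=3: 11>9, j++
i=1 j=4: 11==11 emit, i++,j++
i=2 j=5: 16>14, j++
i=2 j=6: 16>15, j++
i=2 j=7: 16==16 emit, i++,j++
i=3 j=8: 17<23, i++
i=4 j=8: 25>23, j++
i=4 j=9: 25<28, i++
i=5 j=9: 28==28 emit, i++,j++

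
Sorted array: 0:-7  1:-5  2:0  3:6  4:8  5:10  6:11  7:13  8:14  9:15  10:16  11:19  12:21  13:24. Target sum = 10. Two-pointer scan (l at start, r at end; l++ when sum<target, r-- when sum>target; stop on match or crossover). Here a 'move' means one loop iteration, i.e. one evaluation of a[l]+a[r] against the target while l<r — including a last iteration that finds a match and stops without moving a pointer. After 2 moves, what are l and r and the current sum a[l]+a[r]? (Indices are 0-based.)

l=0 r=13: -7+24=17 >10, r--
l=0 r=12: -7+21=14 >10, r--

l=0, r=11, sum=12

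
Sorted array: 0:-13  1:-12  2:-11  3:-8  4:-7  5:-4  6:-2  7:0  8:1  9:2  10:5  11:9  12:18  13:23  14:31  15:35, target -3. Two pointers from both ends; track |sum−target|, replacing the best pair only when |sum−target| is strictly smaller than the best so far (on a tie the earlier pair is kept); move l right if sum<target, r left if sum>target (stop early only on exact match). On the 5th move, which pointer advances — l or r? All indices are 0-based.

l

l=0 r=15: -13+35=22 d=25 *, r--
l=0 r=14: -13+31=18 d=21 *, r--
l=0 r=13: -13+23=10 d=13 *, r--
l=0 r=12: -13+18=5 d=8 *, r--
l=0 r=11: -13+9=-4 d=1 *, l++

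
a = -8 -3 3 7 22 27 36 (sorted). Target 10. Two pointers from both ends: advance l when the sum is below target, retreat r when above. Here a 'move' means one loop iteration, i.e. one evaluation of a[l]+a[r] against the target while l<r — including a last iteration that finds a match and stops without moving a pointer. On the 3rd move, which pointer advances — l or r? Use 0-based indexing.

r

l=0 r=6: -8+36=28 >10, r--
l=0 r=5: -8+27=19 >10, r--
l=0 r=4: -8+22=14 >10, r--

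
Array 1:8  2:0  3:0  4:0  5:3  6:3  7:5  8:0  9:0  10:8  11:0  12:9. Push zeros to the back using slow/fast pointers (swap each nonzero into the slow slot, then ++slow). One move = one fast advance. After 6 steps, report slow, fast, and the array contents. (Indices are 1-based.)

slow=1 fast=1: a[fast]=8≠0 swap→a[1]=8, slow++,fast++
slow=2 fast=2: a[fast]=0, fast++
slow=2 fast=3: a[fast]=0, fast++
slow=2 fast=4: a[fast]=0, fast++
slow=2 fast=5: a[fast]=3≠0 swap→a[2]=3, slow++,fast++
slow=3 fast=6: a[fast]=3≠0 swap→a[3]=3, slow++,fast++

slow=4, fast=7, a=[8, 3, 3, 0, 0, 0, 5, 0, 0, 8, 0, 9]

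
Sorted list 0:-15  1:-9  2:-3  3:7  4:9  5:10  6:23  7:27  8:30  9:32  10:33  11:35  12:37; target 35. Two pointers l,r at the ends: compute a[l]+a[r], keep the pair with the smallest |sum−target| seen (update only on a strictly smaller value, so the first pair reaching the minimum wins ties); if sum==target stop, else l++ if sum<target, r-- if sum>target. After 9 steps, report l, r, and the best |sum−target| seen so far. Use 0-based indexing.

l=4, r=7, best |Δ|=1

l=0 r=12: -15+37=22 d=13 *, l++
l=1 r=12: -9+37=28 d=7 *, l++
l=2 r=12: -3+37=34 d=1 *, l++
l=3 r=12: 7+37=44 d=9, r--
l=3 r=11: 7+35=42 d=7, r--
l=3 r=10: 7+33=40 d=5, r--
l=3 r=9: 7+32=39 d=4, r--
l=3 r=8: 7+30=37 d=2, r--
l=3 r=7: 7+27=34 d=1, l++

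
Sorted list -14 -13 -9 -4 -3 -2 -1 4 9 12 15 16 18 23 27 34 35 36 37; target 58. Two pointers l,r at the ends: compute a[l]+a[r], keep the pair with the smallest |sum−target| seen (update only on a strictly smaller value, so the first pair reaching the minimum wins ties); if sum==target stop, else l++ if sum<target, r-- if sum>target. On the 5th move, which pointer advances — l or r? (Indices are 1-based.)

[1,19] -14+37=23 d=35 * → l++
[2,19] -13+37=24 d=34 * → l++
[3,19] -9+37=28 d=30 * → l++
[4,19] -4+37=33 d=25 * → l++
[5,19] -3+37=34 d=24 * → l++

l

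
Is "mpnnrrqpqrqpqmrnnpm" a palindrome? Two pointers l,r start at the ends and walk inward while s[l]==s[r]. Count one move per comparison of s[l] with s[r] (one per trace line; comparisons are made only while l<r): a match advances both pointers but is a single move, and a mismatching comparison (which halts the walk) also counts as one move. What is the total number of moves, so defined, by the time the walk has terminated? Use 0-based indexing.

l=0 r=18: 'm'=='m', l++,r--
l=1 r=17: 'p'=='p', l++,r--
l=2 r=16: 'n'=='n', l++,r--
l=3 r=15: 'n'=='n', l++,r--
l=4 r=14: 'r'=='r', l++,r--
l=5 r=13: 'r'!='m', stop

6 moves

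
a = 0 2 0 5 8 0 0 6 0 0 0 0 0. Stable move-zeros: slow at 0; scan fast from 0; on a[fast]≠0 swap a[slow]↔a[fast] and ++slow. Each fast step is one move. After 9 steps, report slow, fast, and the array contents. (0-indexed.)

(s=0,f=0) a[fast]=0 → fast++
(s=0,f=1) a[fast]=2≠0 swap→a[0]=2 → slow++,fast++
(s=1,f=2) a[fast]=0 → fast++
(s=1,f=3) a[fast]=5≠0 swap→a[1]=5 → slow++,fast++
(s=2,f=4) a[fast]=8≠0 swap→a[2]=8 → slow++,fast++
(s=3,f=5) a[fast]=0 → fast++
(s=3,f=6) a[fast]=0 → fast++
(s=3,f=7) a[fast]=6≠0 swap→a[3]=6 → slow++,fast++
(s=4,f=8) a[fast]=0 → fast++

slow=4, fast=9, a=[2, 5, 8, 6, 0, 0, 0, 0, 0, 0, 0, 0, 0]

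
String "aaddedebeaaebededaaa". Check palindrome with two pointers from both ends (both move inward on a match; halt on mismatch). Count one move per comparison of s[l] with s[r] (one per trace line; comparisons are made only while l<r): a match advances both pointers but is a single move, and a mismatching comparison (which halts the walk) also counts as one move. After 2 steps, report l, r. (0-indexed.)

[0,19] 'a'=='a' → l++,r--
[1,18] 'a'=='a' → l++,r--

l=2, r=17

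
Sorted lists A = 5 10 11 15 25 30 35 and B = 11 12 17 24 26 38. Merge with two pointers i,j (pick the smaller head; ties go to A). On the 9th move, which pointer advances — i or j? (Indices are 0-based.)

[i=0,j=0] A[i]=5<=B[j]=11 take 5 → i++
[i=1,j=0] A[i]=10<=B[j]=11 take 10 → i++
[i=2,j=0] A[i]=11<=B[j]=11 take 11 → i++
[i=3,j=0] A[i]=15>B[j]=11 take 11 → j++
[i=3,j=1] A[i]=15>B[j]=12 take 12 → j++
[i=3,j=2] A[i]=15<=B[j]=17 take 15 → i++
[i=4,j=2] A[i]=25>B[j]=17 take 17 → j++
[i=4,j=3] A[i]=25>B[j]=24 take 24 → j++
[i=4,j=4] A[i]=25<=B[j]=26 take 25 → i++

i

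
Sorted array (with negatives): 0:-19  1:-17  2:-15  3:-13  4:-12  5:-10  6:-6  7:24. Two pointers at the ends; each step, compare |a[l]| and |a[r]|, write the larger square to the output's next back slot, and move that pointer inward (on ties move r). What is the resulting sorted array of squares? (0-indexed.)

[36, 100, 144, 169, 225, 289, 361, 576]

[0,7] |-19|<=|24| out[7]=576 → r--
[0,6] |-19|>|-6| out[6]=361 → l++
[1,6] |-17|>|-6| out[5]=289 → l++
[2,6] |-15|>|-6| out[4]=225 → l++
[3,6] |-13|>|-6| out[3]=169 → l++
[4,6] |-12|>|-6| out[2]=144 → l++
[5,6] |-10|>|-6| out[1]=100 → l++
[6,6] |-6|<=|-6| out[0]=36 → r--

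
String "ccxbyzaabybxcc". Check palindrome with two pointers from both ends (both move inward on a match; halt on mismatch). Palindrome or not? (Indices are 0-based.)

not a palindrome (mismatch at 5,8)

l=0 r=13: 'c'=='c', l++,r--
l=1 r=12: 'c'=='c', l++,r--
l=2 r=11: 'x'=='x', l++,r--
l=3 r=10: 'b'=='b', l++,r--
l=4 r=9: 'y'=='y', l++,r--
l=5 r=8: 'z'!='b', stop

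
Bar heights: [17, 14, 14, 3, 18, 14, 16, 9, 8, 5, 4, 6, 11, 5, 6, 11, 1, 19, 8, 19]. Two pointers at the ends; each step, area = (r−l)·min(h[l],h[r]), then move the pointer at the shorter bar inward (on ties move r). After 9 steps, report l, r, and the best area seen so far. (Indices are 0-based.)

l=0 r=19: min(17,19)*19=323 best=323 *, l++
l=1 r=19: min(14,19)*18=252 best=323, l++
l=2 r=19: min(14,19)*17=238 best=323, l++
l=3 r=19: min(3,19)*16=48 best=323, l++
l=4 r=19: min(18,19)*15=270 best=323, l++
l=5 r=19: min(14,19)*14=196 best=323, l++
l=6 r=19: min(16,19)*13=208 best=323, l++
l=7 r=19: min(9,19)*12=108 best=323, l++
l=8 r=19: min(8,19)*11=88 best=323, l++

l=9, r=19, best area=323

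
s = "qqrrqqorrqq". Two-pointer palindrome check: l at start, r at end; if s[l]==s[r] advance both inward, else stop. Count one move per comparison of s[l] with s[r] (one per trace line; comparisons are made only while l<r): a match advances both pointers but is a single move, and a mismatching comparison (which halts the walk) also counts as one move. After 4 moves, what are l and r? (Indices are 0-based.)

l=4, r=6

l=0 r=10: 'q'=='q', l++,r--
l=1 r=9: 'q'=='q', l++,r--
l=2 r=8: 'r'=='r', l++,r--
l=3 r=7: 'r'=='r', l++,r--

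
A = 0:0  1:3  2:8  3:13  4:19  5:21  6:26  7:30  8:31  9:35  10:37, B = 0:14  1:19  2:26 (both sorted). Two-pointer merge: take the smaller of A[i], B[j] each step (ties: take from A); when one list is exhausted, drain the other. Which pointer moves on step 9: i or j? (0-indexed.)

i=0 j=0: A[i]=0<=B[j]=14 take 0, i++
i=1 j=0: A[i]=3<=B[j]=14 take 3, i++
i=2 j=0: A[i]=8<=B[j]=14 take 8, i++
i=3 j=0: A[i]=13<=B[j]=14 take 13, i++
i=4 j=0: A[i]=19>B[j]=14 take 14, j++
i=4 j=1: A[i]=19<=B[j]=19 take 19, i++
i=5 j=1: A[i]=21>B[j]=19 take 19, j++
i=5 j=2: A[i]=21<=B[j]=26 take 21, i++
i=6 j=2: A[i]=26<=B[j]=26 take 26, i++

i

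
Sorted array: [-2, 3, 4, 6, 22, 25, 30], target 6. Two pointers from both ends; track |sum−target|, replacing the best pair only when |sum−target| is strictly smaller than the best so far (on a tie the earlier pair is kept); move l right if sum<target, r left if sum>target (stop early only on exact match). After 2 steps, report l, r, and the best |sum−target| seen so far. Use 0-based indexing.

[0,6] -2+30=28 d=22 * → r--
[0,5] -2+25=23 d=17 * → r--

l=0, r=4, best |Δ|=17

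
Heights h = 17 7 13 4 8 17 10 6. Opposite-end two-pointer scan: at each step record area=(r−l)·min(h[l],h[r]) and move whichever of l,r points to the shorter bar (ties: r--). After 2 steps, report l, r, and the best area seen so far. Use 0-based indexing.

l=0 r=7: min(17,6)*7=42 best=42 *, r--
l=0 r=6: min(17,10)*6=60 best=60 *, r--

l=0, r=5, best area=60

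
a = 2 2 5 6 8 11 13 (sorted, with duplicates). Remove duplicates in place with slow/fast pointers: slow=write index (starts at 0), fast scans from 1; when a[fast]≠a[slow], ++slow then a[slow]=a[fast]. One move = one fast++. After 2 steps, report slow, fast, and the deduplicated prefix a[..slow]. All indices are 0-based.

slow=1, fast=3, prefix=[2, 5]

slow=0 fast=1: a[fast]=2=a[slow] dup, fast++
slow=0 fast=2: a[fast]=5≠a[slow]=2 write a[1]=5, slow++,fast++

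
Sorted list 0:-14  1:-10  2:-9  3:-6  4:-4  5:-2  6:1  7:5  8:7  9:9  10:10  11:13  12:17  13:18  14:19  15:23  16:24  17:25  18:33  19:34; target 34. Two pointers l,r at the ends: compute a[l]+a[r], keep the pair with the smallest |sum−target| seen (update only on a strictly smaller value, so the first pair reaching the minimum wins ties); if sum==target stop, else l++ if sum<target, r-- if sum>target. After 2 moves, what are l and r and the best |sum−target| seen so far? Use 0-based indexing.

[0,19] -14+34=20 d=14 * → l++
[1,19] -10+34=24 d=10 * → l++

l=2, r=19, best |Δ|=10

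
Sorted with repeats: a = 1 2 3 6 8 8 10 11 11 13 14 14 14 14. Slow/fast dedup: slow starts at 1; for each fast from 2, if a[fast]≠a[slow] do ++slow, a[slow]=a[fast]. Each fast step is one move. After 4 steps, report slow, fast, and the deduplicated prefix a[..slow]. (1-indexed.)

slow=1 fast=2: a[fast]=2≠a[slow]=1 write a[2]=2, slow++,fast++
slow=2 fast=3: a[fast]=3≠a[slow]=2 write a[3]=3, slow++,fast++
slow=3 fast=4: a[fast]=6≠a[slow]=3 write a[4]=6, slow++,fast++
slow=4 fast=5: a[fast]=8≠a[slow]=6 write a[5]=8, slow++,fast++

slow=5, fast=6, prefix=[1, 2, 3, 6, 8]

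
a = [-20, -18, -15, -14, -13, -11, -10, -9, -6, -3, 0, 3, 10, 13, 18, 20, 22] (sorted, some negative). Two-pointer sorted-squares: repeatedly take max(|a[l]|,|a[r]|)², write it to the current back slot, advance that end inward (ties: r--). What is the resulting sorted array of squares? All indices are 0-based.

[0, 9, 9, 36, 81, 100, 100, 121, 169, 169, 196, 225, 324, 324, 400, 400, 484]

l=0 r=16: |-20|<=|22| out[16]=484, r--
l=0 r=15: |-20|<=|20| out[15]=400, r--
l=0 r=14: |-20|>|18| out[14]=400, l++
l=1 r=14: |-18|<=|18| out[13]=324, r--
l=1 r=13: |-18|>|13| out[12]=324, l++
l=2 r=13: |-15|>|13| out[11]=225, l++
l=3 r=13: |-14|>|13| out[10]=196, l++
l=4 r=13: |-13|<=|13| out[9]=169, r--
l=4 r=12: |-13|>|10| out[8]=169, l++
l=5 r=12: |-11|>|10| out[7]=121, l++
l=6 r=12: |-10|<=|10| out[6]=100, r--
l=6 r=11: |-10|>|3| out[5]=100, l++
l=7 r=11: |-9|>|3| out[4]=81, l++
l=8 r=11: |-6|>|3| out[3]=36, l++
l=9 r=11: |-3|<=|3| out[2]=9, r--
l=9 r=10: |-3|>|0| out[1]=9, l++
l=10 r=10: |0|<=|0| out[0]=0, r--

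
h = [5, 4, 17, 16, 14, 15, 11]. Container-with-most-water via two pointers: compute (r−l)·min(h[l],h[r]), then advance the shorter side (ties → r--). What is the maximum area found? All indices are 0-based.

max area = 45

[0,6] min(5,11)*6=30 best=30 * → l++
[1,6] min(4,11)*5=20 best=30 → l++
[2,6] min(17,11)*4=44 best=44 * → r--
[2,5] min(17,15)*3=45 best=45 * → r--
[2,4] min(17,14)*2=28 best=45 → r--
[2,3] min(17,16)*1=16 best=45 → r--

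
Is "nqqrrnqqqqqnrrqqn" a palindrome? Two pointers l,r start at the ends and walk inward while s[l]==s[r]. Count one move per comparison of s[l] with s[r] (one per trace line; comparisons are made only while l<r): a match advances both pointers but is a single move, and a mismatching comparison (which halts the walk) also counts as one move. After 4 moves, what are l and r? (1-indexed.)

l=5, r=13

[1,17] 'n'=='n' → l++,r--
[2,16] 'q'=='q' → l++,r--
[3,15] 'q'=='q' → l++,r--
[4,14] 'r'=='r' → l++,r--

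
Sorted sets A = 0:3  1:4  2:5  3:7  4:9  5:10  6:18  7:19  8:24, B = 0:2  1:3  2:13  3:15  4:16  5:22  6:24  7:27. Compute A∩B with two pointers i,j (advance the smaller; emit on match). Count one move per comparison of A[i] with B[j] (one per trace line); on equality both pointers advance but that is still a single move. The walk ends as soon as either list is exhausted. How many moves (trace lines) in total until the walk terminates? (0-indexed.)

14 moves

i=0 j=0: 3>2, j++
i=0 j=1: 3==3 emit, i++,j++
i=1 j=2: 4<13, i++
i=2 j=2: 5<13, i++
i=3 j=2: 7<13, i++
i=4 j=2: 9<13, i++
i=5 j=2: 10<13, i++
i=6 j=2: 18>13, j++
i=6 j=3: 18>15, j++
i=6 j=4: 18>16, j++
i=6 j=5: 18<22, i++
i=7 j=5: 19<22, i++
i=8 j=5: 24>22, j++
i=8 j=6: 24==24 emit, i++,j++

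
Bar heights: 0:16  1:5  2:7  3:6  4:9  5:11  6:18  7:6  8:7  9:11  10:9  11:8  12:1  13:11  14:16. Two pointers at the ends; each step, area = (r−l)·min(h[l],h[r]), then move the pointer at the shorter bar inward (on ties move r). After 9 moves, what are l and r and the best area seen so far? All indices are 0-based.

[0,14] min(16,16)*14=224 best=224 * → r--
[0,13] min(16,11)*13=143 best=224 → r--
[0,12] min(16,1)*12=12 best=224 → r--
[0,11] min(16,8)*11=88 best=224 → r--
[0,10] min(16,9)*10=90 best=224 → r--
[0,9] min(16,11)*9=99 best=224 → r--
[0,8] min(16,7)*8=56 best=224 → r--
[0,7] min(16,6)*7=42 best=224 → r--
[0,6] min(16,18)*6=96 best=224 → l++

l=1, r=6, best area=224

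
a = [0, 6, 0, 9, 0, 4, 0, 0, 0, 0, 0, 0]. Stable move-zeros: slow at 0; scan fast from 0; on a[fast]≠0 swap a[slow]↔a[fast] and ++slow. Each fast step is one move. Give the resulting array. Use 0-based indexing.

slow=0 fast=0: a[fast]=0, fast++
slow=0 fast=1: a[fast]=6≠0 swap→a[0]=6, slow++,fast++
slow=1 fast=2: a[fast]=0, fast++
slow=1 fast=3: a[fast]=9≠0 swap→a[1]=9, slow++,fast++
slow=2 fast=4: a[fast]=0, fast++
slow=2 fast=5: a[fast]=4≠0 swap→a[2]=4, slow++,fast++
slow=3 fast=6: a[fast]=0, fast++
slow=3 fast=7: a[fast]=0, fast++
slow=3 fast=8: a[fast]=0, fast++
slow=3 fast=9: a[fast]=0, fast++
slow=3 fast=10: a[fast]=0, fast++
slow=3 fast=11: a[fast]=0, fast++

[6, 9, 4, 0, 0, 0, 0, 0, 0, 0, 0, 0]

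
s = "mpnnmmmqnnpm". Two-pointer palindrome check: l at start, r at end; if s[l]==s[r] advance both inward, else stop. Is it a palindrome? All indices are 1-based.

l=1 r=12: 'm'=='m', l++,r--
l=2 r=11: 'p'=='p', l++,r--
l=3 r=10: 'n'=='n', l++,r--
l=4 r=9: 'n'=='n', l++,r--
l=5 r=8: 'm'!='q', stop

not a palindrome (mismatch at 5,8)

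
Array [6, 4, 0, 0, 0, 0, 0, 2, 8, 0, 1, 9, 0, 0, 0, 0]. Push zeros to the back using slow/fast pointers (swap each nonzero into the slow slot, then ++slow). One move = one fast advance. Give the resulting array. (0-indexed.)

[6, 4, 2, 8, 1, 9, 0, 0, 0, 0, 0, 0, 0, 0, 0, 0]

(s=0,f=0) a[fast]=6≠0 swap→a[0]=6 → slow++,fast++
(s=1,f=1) a[fast]=4≠0 swap→a[1]=4 → slow++,fast++
(s=2,f=2) a[fast]=0 → fast++
(s=2,f=3) a[fast]=0 → fast++
(s=2,f=4) a[fast]=0 → fast++
(s=2,f=5) a[fast]=0 → fast++
(s=2,f=6) a[fast]=0 → fast++
(s=2,f=7) a[fast]=2≠0 swap→a[2]=2 → slow++,fast++
(s=3,f=8) a[fast]=8≠0 swap→a[3]=8 → slow++,fast++
(s=4,f=9) a[fast]=0 → fast++
(s=4,f=10) a[fast]=1≠0 swap→a[4]=1 → slow++,fast++
(s=5,f=11) a[fast]=9≠0 swap→a[5]=9 → slow++,fast++
(s=6,f=12) a[fast]=0 → fast++
(s=6,f=13) a[fast]=0 → fast++
(s=6,f=14) a[fast]=0 → fast++
(s=6,f=15) a[fast]=0 → fast++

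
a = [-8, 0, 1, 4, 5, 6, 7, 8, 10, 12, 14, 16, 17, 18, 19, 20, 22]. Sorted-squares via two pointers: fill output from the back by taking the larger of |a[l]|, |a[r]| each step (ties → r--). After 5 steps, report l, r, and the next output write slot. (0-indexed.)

l=0, r=11, next write slot=11

l=0 r=16: |-8|<=|22| out[16]=484, r--
l=0 r=15: |-8|<=|20| out[15]=400, r--
l=0 r=14: |-8|<=|19| out[14]=361, r--
l=0 r=13: |-8|<=|18| out[13]=324, r--
l=0 r=12: |-8|<=|17| out[12]=289, r--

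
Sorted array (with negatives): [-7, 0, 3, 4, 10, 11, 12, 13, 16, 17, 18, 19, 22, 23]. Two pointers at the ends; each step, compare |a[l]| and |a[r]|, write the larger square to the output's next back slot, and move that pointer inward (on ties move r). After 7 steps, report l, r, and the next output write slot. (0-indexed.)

l=0, r=6, next write slot=6

l=0 r=13: |-7|<=|23| out[13]=529, r--
l=0 r=12: |-7|<=|22| out[12]=484, r--
l=0 r=11: |-7|<=|19| out[11]=361, r--
l=0 r=10: |-7|<=|18| out[10]=324, r--
l=0 r=9: |-7|<=|17| out[9]=289, r--
l=0 r=8: |-7|<=|16| out[8]=256, r--
l=0 r=7: |-7|<=|13| out[7]=169, r--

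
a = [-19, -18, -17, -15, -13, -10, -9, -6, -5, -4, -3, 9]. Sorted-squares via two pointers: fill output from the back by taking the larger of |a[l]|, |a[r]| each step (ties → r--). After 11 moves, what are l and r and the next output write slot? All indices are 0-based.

l=10, r=10, next write slot=0

l=0 r=11: |-19|>|9| out[11]=361, l++
l=1 r=11: |-18|>|9| out[10]=324, l++
l=2 r=11: |-17|>|9| out[9]=289, l++
l=3 r=11: |-15|>|9| out[8]=225, l++
l=4 r=11: |-13|>|9| out[7]=169, l++
l=5 r=11: |-10|>|9| out[6]=100, l++
l=6 r=11: |-9|<=|9| out[5]=81, r--
l=6 r=10: |-9|>|-3| out[4]=81, l++
l=7 r=10: |-6|>|-3| out[3]=36, l++
l=8 r=10: |-5|>|-3| out[2]=25, l++
l=9 r=10: |-4|>|-3| out[1]=16, l++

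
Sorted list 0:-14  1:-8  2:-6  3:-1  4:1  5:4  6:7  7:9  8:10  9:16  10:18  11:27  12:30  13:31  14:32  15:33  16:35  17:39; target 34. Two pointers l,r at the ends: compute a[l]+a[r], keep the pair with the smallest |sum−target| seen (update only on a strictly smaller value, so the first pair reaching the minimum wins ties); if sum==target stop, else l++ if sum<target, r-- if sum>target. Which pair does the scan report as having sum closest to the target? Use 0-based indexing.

pair (-1, 35) with sum 34 (|Δ|=0)

l=0 r=17: -14+39=25 d=9 *, l++
l=1 r=17: -8+39=31 d=3 *, l++
l=2 r=17: -6+39=33 d=1 *, l++
l=3 r=17: -1+39=38 d=4, r--
l=3 r=16: -1+35=34 d=0 *, stop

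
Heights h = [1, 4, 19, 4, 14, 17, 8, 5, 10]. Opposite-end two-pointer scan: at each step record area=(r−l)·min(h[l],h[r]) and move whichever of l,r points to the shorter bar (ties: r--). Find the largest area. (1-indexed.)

max area = 60

l=1 r=9: min(1,10)*8=8 best=8 *, l++
l=2 r=9: min(4,10)*7=28 best=28 *, l++
l=3 r=9: min(19,10)*6=60 best=60 *, r--
l=3 r=8: min(19,5)*5=25 best=60, r--
l=3 r=7: min(19,8)*4=32 best=60, r--
l=3 r=6: min(19,17)*3=51 best=60, r--
l=3 r=5: min(19,14)*2=28 best=60, r--
l=3 r=4: min(19,4)*1=4 best=60, r--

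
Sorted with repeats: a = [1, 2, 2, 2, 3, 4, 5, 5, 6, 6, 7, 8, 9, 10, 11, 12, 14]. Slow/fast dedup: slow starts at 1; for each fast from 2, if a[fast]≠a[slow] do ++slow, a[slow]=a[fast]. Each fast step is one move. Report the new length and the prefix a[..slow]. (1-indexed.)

(s=1,f=2) a[fast]=2≠a[slow]=1 write a[2]=2 → slow++,fast++
(s=2,f=3) a[fast]=2=a[slow] dup → fast++
(s=2,f=4) a[fast]=2=a[slow] dup → fast++
(s=2,f=5) a[fast]=3≠a[slow]=2 write a[3]=3 → slow++,fast++
(s=3,f=6) a[fast]=4≠a[slow]=3 write a[4]=4 → slow++,fast++
(s=4,f=7) a[fast]=5≠a[slow]=4 write a[5]=5 → slow++,fast++
(s=5,f=8) a[fast]=5=a[slow] dup → fast++
(s=5,f=9) a[fast]=6≠a[slow]=5 write a[6]=6 → slow++,fast++
(s=6,f=10) a[fast]=6=a[slow] dup → fast++
(s=6,f=11) a[fast]=7≠a[slow]=6 write a[7]=7 → slow++,fast++
(s=7,f=12) a[fast]=8≠a[slow]=7 write a[8]=8 → slow++,fast++
(s=8,f=13) a[fast]=9≠a[slow]=8 write a[9]=9 → slow++,fast++
(s=9,f=14) a[fast]=10≠a[slow]=9 write a[10]=10 → slow++,fast++
(s=10,f=15) a[fast]=11≠a[slow]=10 write a[11]=11 → slow++,fast++
(s=11,f=16) a[fast]=12≠a[slow]=11 write a[12]=12 → slow++,fast++
(s=12,f=17) a[fast]=14≠a[slow]=12 write a[13]=14 → slow++,fast++

length 13; prefix = [1, 2, 3, 4, 5, 6, 7, 8, 9, 10, 11, 12, 14]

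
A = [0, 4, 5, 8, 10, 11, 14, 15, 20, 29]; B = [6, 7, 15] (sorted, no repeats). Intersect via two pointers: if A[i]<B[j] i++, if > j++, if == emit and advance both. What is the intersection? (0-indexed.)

[i=0,j=0] 0<6 → i++
[i=1,j=0] 4<6 → i++
[i=2,j=0] 5<6 → i++
[i=3,j=0] 8>6 → j++
[i=3,j=1] 8>7 → j++
[i=3,j=2] 8<15 → i++
[i=4,j=2] 10<15 → i++
[i=5,j=2] 11<15 → i++
[i=6,j=2] 14<15 → i++
[i=7,j=2] 15==15 emit → i++,j++

intersection = [15]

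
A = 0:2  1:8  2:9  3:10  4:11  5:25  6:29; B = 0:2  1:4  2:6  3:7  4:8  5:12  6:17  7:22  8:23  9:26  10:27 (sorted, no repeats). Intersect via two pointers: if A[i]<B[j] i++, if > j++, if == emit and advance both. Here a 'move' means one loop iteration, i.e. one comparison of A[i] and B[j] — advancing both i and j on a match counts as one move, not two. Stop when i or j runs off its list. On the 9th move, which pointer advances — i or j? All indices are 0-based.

j

i=0 j=0: 2==2 emit, i++,j++
i=1 j=1: 8>4, j++
i=1 j=2: 8>6, j++
i=1 j=3: 8>7, j++
i=1 j=4: 8==8 emit, i++,j++
i=2 j=5: 9<12, i++
i=3 j=5: 10<12, i++
i=4 j=5: 11<12, i++
i=5 j=5: 25>12, j++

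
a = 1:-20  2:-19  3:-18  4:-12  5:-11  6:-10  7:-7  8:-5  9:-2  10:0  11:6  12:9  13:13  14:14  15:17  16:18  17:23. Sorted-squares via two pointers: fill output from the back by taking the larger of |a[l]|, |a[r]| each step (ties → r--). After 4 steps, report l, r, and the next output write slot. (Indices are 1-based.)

[1,17] |-20|<=|23| out[17]=529 → r--
[1,16] |-20|>|18| out[16]=400 → l++
[2,16] |-19|>|18| out[15]=361 → l++
[3,16] |-18|<=|18| out[14]=324 → r--

l=3, r=15, next write slot=13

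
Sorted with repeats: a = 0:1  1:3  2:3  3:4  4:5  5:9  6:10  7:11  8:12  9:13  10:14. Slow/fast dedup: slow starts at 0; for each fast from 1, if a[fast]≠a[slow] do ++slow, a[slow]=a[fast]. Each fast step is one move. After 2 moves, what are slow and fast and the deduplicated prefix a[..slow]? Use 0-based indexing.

slow=1, fast=3, prefix=[1, 3]

(s=0,f=1) a[fast]=3≠a[slow]=1 write a[1]=3 → slow++,fast++
(s=1,f=2) a[fast]=3=a[slow] dup → fast++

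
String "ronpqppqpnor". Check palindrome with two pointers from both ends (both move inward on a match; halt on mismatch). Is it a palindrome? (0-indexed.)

palindrome

[0,11] 'r'=='r' → l++,r--
[1,10] 'o'=='o' → l++,r--
[2,9] 'n'=='n' → l++,r--
[3,8] 'p'=='p' → l++,r--
[4,7] 'q'=='q' → l++,r--
[5,6] 'p'=='p' → l++,r--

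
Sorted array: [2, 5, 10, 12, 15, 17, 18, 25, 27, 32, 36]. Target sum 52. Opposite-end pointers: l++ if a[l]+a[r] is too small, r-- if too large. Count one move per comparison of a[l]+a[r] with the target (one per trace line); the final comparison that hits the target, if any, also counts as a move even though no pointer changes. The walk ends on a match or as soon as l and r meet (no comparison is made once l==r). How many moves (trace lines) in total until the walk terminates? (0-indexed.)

10 moves

[0,10] 2+36=38 <52 → l++
[1,10] 5+36=41 <52 → l++
[2,10] 10+36=46 <52 → l++
[3,10] 12+36=48 <52 → l++
[4,10] 15+36=51 <52 → l++
[5,10] 17+36=53 >52 → r--
[5,9] 17+32=49 <52 → l++
[6,9] 18+32=50 <52 → l++
[7,9] 25+32=57 >52 → r--
[7,8] 25+27=52 → found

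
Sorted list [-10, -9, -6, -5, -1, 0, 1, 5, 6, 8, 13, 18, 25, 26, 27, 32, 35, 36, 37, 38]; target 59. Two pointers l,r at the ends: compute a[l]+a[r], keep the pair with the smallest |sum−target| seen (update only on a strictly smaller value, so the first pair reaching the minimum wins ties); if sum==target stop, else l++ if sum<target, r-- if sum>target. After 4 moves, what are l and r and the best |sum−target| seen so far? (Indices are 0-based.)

l=4, r=19, best |Δ|=26

[0,19] -10+38=28 d=31 * → l++
[1,19] -9+38=29 d=30 * → l++
[2,19] -6+38=32 d=27 * → l++
[3,19] -5+38=33 d=26 * → l++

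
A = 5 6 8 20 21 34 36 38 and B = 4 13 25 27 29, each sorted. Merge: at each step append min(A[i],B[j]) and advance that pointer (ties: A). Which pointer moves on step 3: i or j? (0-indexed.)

i

i=0 j=0: A[i]=5>B[j]=4 take 4, j++
i=0 j=1: A[i]=5<=B[j]=13 take 5, i++
i=1 j=1: A[i]=6<=B[j]=13 take 6, i++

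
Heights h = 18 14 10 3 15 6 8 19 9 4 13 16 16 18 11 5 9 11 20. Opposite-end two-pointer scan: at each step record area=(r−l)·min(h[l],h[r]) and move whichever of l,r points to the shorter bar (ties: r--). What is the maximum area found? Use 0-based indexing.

[0,18] min(18,20)*18=324 best=324 * → l++
[1,18] min(14,20)*17=238 best=324 → l++
[2,18] min(10,20)*16=160 best=324 → l++
[3,18] min(3,20)*15=45 best=324 → l++
[4,18] min(15,20)*14=210 best=324 → l++
[5,18] min(6,20)*13=78 best=324 → l++
[6,18] min(8,20)*12=96 best=324 → l++
[7,18] min(19,20)*11=209 best=324 → l++
[8,18] min(9,20)*10=90 best=324 → l++
[9,18] min(4,20)*9=36 best=324 → l++
[10,18] min(13,20)*8=104 best=324 → l++
[11,18] min(16,20)*7=112 best=324 → l++
[12,18] min(16,20)*6=96 best=324 → l++
[13,18] min(18,20)*5=90 best=324 → l++
[14,18] min(11,20)*4=44 best=324 → l++
[15,18] min(5,20)*3=15 best=324 → l++
[16,18] min(9,20)*2=18 best=324 → l++
[17,18] min(11,20)*1=11 best=324 → l++

max area = 324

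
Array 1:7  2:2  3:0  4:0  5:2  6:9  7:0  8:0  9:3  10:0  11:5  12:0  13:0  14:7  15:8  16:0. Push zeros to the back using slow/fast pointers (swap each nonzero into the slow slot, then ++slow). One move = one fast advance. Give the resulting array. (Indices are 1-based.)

(s=1,f=1) a[fast]=7≠0 swap→a[1]=7 → slow++,fast++
(s=2,f=2) a[fast]=2≠0 swap→a[2]=2 → slow++,fast++
(s=3,f=3) a[fast]=0 → fast++
(s=3,f=4) a[fast]=0 → fast++
(s=3,f=5) a[fast]=2≠0 swap→a[3]=2 → slow++,fast++
(s=4,f=6) a[fast]=9≠0 swap→a[4]=9 → slow++,fast++
(s=5,f=7) a[fast]=0 → fast++
(s=5,f=8) a[fast]=0 → fast++
(s=5,f=9) a[fast]=3≠0 swap→a[5]=3 → slow++,fast++
(s=6,f=10) a[fast]=0 → fast++
(s=6,f=11) a[fast]=5≠0 swap→a[6]=5 → slow++,fast++
(s=7,f=12) a[fast]=0 → fast++
(s=7,f=13) a[fast]=0 → fast++
(s=7,f=14) a[fast]=7≠0 swap→a[7]=7 → slow++,fast++
(s=8,f=15) a[fast]=8≠0 swap→a[8]=8 → slow++,fast++
(s=9,f=16) a[fast]=0 → fast++

[7, 2, 2, 9, 3, 5, 7, 8, 0, 0, 0, 0, 0, 0, 0, 0]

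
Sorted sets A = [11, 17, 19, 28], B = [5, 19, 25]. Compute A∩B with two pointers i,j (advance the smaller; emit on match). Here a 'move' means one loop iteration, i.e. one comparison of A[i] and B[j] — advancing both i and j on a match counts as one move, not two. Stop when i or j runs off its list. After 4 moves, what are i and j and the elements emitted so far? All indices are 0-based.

[i=0,j=0] 11>5 → j++
[i=0,j=1] 11<19 → i++
[i=1,j=1] 17<19 → i++
[i=2,j=1] 19==19 emit → i++,j++

i=3, j=2, emitted=[19]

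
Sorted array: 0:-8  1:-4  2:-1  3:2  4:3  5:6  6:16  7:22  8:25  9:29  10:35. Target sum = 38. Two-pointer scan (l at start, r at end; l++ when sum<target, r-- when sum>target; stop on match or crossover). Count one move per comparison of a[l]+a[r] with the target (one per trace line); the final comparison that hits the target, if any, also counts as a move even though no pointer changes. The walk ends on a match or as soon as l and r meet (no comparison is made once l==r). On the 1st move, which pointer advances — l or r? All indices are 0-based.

[0,10] -8+35=27 <38 → l++

l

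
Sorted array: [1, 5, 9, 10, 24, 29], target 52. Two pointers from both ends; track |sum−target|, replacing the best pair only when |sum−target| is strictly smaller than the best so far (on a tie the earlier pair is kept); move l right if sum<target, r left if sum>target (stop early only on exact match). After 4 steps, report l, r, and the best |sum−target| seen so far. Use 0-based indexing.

l=0 r=5: 1+29=30 d=22 *, l++
l=1 r=5: 5+29=34 d=18 *, l++
l=2 r=5: 9+29=38 d=14 *, l++
l=3 r=5: 10+29=39 d=13 *, l++

l=4, r=5, best |Δ|=13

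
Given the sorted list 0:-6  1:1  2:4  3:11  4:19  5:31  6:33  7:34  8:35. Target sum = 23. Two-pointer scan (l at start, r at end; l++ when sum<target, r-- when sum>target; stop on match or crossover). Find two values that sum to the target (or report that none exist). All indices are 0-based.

l=0 r=8: -6+35=29 >23, r--
l=0 r=7: -6+34=28 >23, r--
l=0 r=6: -6+33=27 >23, r--
l=0 r=5: -6+31=25 >23, r--
l=0 r=4: -6+19=13 <23, l++
l=1 r=4: 1+19=20 <23, l++
l=2 r=4: 4+19=23, found

(4, 19)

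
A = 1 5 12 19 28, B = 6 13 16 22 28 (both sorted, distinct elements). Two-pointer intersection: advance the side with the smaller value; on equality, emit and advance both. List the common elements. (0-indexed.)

[i=0,j=0] 1<6 → i++
[i=1,j=0] 5<6 → i++
[i=2,j=0] 12>6 → j++
[i=2,j=1] 12<13 → i++
[i=3,j=1] 19>13 → j++
[i=3,j=2] 19>16 → j++
[i=3,j=3] 19<22 → i++
[i=4,j=3] 28>22 → j++
[i=4,j=4] 28==28 emit → i++,j++

intersection = [28]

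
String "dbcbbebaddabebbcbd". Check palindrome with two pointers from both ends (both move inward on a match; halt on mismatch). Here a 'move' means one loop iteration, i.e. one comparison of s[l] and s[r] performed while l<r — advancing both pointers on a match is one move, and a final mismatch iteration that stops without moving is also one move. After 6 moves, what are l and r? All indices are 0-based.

[0,17] 'd'=='d' → l++,r--
[1,16] 'b'=='b' → l++,r--
[2,15] 'c'=='c' → l++,r--
[3,14] 'b'=='b' → l++,r--
[4,13] 'b'=='b' → l++,r--
[5,12] 'e'=='e' → l++,r--

l=6, r=11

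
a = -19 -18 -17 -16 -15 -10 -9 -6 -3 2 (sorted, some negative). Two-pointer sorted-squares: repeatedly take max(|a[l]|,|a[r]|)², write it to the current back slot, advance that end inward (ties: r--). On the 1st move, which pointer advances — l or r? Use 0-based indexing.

l=0 r=9: |-19|>|2| out[9]=361, l++

l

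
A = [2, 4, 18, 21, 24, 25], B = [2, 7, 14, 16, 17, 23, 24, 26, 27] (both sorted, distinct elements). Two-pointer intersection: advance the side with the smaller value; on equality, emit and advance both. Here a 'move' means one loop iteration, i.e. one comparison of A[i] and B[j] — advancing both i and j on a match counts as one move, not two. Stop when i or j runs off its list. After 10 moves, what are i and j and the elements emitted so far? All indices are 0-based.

i=0 j=0: 2==2 emit, i++,j++
i=1 j=1: 4<7, i++
i=2 j=1: 18>7, j++
i=2 j=2: 18>14, j++
i=2 j=3: 18>16, j++
i=2 j=4: 18>17, j++
i=2 j=5: 18<23, i++
i=3 j=5: 21<23, i++
i=4 j=5: 24>23, j++
i=4 j=6: 24==24 emit, i++,j++

i=5, j=7, emitted=[2, 24]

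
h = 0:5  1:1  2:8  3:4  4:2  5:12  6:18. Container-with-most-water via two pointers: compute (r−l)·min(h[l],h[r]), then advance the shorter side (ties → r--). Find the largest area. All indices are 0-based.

[0,6] min(5,18)*6=30 best=30 * → l++
[1,6] min(1,18)*5=5 best=30 → l++
[2,6] min(8,18)*4=32 best=32 * → l++
[3,6] min(4,18)*3=12 best=32 → l++
[4,6] min(2,18)*2=4 best=32 → l++
[5,6] min(12,18)*1=12 best=32 → l++

max area = 32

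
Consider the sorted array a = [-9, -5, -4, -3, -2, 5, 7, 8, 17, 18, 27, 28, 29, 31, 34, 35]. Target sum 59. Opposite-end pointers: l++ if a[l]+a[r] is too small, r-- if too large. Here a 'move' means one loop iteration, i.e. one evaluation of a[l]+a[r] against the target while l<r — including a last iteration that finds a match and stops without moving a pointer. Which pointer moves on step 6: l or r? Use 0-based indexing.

[0,15] -9+35=26 <59 → l++
[1,15] -5+35=30 <59 → l++
[2,15] -4+35=31 <59 → l++
[3,15] -3+35=32 <59 → l++
[4,15] -2+35=33 <59 → l++
[5,15] 5+35=40 <59 → l++

l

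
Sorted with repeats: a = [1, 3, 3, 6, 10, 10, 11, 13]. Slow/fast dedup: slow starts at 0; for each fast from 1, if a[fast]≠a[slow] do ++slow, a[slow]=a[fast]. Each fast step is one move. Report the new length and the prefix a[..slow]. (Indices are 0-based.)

length 6; prefix = [1, 3, 6, 10, 11, 13]

(s=0,f=1) a[fast]=3≠a[slow]=1 write a[1]=3 → slow++,fast++
(s=1,f=2) a[fast]=3=a[slow] dup → fast++
(s=1,f=3) a[fast]=6≠a[slow]=3 write a[2]=6 → slow++,fast++
(s=2,f=4) a[fast]=10≠a[slow]=6 write a[3]=10 → slow++,fast++
(s=3,f=5) a[fast]=10=a[slow] dup → fast++
(s=3,f=6) a[fast]=11≠a[slow]=10 write a[4]=11 → slow++,fast++
(s=4,f=7) a[fast]=13≠a[slow]=11 write a[5]=13 → slow++,fast++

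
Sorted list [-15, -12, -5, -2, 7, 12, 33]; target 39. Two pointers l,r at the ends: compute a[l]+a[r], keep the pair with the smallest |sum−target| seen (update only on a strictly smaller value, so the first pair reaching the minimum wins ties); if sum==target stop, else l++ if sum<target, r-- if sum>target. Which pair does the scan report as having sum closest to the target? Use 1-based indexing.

pair (7, 33) with sum 40 (|Δ|=1)

[1,7] -15+33=18 d=21 * → l++
[2,7] -12+33=21 d=18 * → l++
[3,7] -5+33=28 d=11 * → l++
[4,7] -2+33=31 d=8 * → l++
[5,7] 7+33=40 d=1 * → r--
[5,6] 7+12=19 d=20 → l++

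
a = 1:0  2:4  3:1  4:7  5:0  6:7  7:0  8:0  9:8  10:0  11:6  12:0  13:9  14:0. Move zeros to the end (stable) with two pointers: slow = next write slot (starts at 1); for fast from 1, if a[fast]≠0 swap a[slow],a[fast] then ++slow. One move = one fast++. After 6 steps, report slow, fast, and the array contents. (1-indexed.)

slow=5, fast=7, a=[4, 1, 7, 7, 0, 0, 0, 0, 8, 0, 6, 0, 9, 0]

slow=1 fast=1: a[fast]=0, fast++
slow=1 fast=2: a[fast]=4≠0 swap→a[1]=4, slow++,fast++
slow=2 fast=3: a[fast]=1≠0 swap→a[2]=1, slow++,fast++
slow=3 fast=4: a[fast]=7≠0 swap→a[3]=7, slow++,fast++
slow=4 fast=5: a[fast]=0, fast++
slow=4 fast=6: a[fast]=7≠0 swap→a[4]=7, slow++,fast++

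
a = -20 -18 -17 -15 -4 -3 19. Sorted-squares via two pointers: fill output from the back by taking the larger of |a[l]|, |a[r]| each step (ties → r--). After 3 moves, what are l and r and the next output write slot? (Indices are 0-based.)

[0,6] |-20|>|19| out[6]=400 → l++
[1,6] |-18|<=|19| out[5]=361 → r--
[1,5] |-18|>|-3| out[4]=324 → l++

l=2, r=5, next write slot=3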